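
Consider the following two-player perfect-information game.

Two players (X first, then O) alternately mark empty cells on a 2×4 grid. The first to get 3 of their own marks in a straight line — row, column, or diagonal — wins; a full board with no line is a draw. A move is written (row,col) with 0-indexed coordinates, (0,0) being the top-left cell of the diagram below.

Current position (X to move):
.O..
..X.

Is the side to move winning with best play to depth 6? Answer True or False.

p1 X@[.O../..X.]: (0,0)[XO../..X.]+0 (0,2)[.OX./..X.]+0 (0,3)[.O.X/..X.]+0 (1,0)[.O../X.X.]+0 (1,1)[.O../.XX.]+1* (1,3)[.O../..XX]+0
p2 O@[.O../.XX.]: (0,0)[OO../.XX.]-1* (0,2)[.OO./.XX.]-1 (0,3)[.O.O/.XX.]-1 (1,0)[.O../OXX.]-1 (1,3)[.O../.XXO]-1
p3 X@[OO../.XX.]: (0,2)[OOX./.XX.]+1* (0,3)[OO.X/.XX.]-1 (1,0)[OO../XXX.]+1 (1,3)[OO../.XXX]+1
p4 O@[OOX./.XX.]: (0,3)[OOXO/.XX.]-1* (1,0)[OOX./OXX.]-1 (1,3)[OOX./.XXO]-1
p5 X@[OOXO/.XX.]: (1,0)[OOXO/XXX.]+1* (1,3)[OOXO/.XXX]+1
p6 O@[OOXO/XXX.] terminal -1; root [.O../..X.] d6

X winning at [.O../..X.]: True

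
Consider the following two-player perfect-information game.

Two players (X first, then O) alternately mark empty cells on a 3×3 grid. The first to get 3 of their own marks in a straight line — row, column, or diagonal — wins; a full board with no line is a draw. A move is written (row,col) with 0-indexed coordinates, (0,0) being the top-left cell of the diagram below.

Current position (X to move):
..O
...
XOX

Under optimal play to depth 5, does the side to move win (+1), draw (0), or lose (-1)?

value(..O/.../XOX, X) = +1

ply 1, X at ..O/.../XOX | (0,0)=+1→X.O/.../XOX*; (0,1)=+0→.XO/.../XOX; (1,0)=+0→..O/X../XOX; (1,1)=+0→..O/.X./XOX; (1,2)=-1→..O/..X/XOX
ply 2, O at X.O/.../XOX | (0,1)=-1→XOO/.../XOX*; (1,0)=-1→X.O/O../XOX; (1,1)=-1→X.O/.O./XOX; (1,2)=-1→X.O/..O/XOX
ply 3, X at XOO/.../XOX | (1,0)=+1→XOO/X../XOX*; (1,1)=+1→XOO/.X./XOX; (1,2)=-1→XOO/..X/XOX
ply 4: XOO/X../XOX is terminal -1 (O); from ..O/.../XOX depth 5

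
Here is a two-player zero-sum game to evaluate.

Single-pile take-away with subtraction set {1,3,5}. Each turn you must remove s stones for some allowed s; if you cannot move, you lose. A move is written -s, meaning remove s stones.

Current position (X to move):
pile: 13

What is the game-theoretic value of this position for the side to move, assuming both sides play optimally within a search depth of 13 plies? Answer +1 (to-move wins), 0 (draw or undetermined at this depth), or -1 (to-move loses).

[13] X move#1: -1:+1/12*, -3:+1/10, -5:+1/8
[12] O move#2: -1:-1/11*, -3:-1/9, -5:-1/7
[11] X move#3: -1:+1/10*, -3:+1/8, -5:+1/6
[10] O move#4: -1:-1/9*, -3:-1/7, -5:-1/5
[9] X move#5: -1:+1/8*, -3:+1/6, -5:+1/4
[8] O move#6: -1:-1/7*, -3:-1/5, -5:-1/3
[7] X move#7: -1:+1/6*, -3:+1/4, -5:+1/2
[6] O move#8: -1:-1/5*, -3:-1/3, -5:-1/1
[5] X move#9: -1:+1/4*, -3:+1/2, -5:+1/0
[4] O move#10: -1:-1/3*, -3:-1/1
[3] X move#11: -1:+1/2*, -3:+1/0
[2] O move#12: -1:-1/1*
[1] X move#13: -1:+1/0*
[0] end (terminal -1, O#14); searched 13 to 13

value(13, X) = +1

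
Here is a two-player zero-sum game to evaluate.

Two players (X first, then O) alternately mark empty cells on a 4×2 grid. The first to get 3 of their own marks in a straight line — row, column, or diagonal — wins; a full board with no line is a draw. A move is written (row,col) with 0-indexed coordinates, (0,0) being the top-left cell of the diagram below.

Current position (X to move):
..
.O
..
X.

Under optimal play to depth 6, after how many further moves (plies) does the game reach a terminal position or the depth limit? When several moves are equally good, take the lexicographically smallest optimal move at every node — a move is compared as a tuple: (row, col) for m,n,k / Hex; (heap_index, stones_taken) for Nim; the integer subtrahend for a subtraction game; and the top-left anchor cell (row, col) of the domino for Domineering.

PV length from [../.O/../X.]: 6 plies

[../.O/../X.] X move#1: (0,0):-1/X./.O/../X., (0,1):+0/.X/.O/../X.*, (1,0):+0/../XO/../X., (2,0):+0/../.O/X./X., (2,1):+0/../.O/.X/X., (3,1):+0/../.O/../XX
[.X/.O/../X.] O move#2: (0,0):+0/OX/.O/../X.*, (1,0):+0/.X/OO/../X., (2,0):+0/.X/.O/O./X., (2,1):+0/.X/.O/.O/X., (3,1):+0/.X/.O/../XO
[OX/.O/../X.] X move#3: (1,0):+0/OX/XO/../X.*, (2,0):+0/OX/.O/X./X., (2,1):+0/OX/.O/.X/X., (3,1):+0/OX/.O/../XX
[OX/XO/../X.] O move#4: (2,0):+0/OX/XO/O./X.*, (2,1):-1/OX/XO/.O/X., (3,1):-1/OX/XO/../XO
[OX/XO/O./X.] X move#5: (2,1):+0/OX/XO/OX/X.*, (3,1):+0/OX/XO/O./XX
[OX/XO/OX/X.] O move#6: (3,1):+0/OX/XO/OX/XO*
[OX/XO/OX/XO] end (terminal +0, X#7); searched ../.O/../X. to 6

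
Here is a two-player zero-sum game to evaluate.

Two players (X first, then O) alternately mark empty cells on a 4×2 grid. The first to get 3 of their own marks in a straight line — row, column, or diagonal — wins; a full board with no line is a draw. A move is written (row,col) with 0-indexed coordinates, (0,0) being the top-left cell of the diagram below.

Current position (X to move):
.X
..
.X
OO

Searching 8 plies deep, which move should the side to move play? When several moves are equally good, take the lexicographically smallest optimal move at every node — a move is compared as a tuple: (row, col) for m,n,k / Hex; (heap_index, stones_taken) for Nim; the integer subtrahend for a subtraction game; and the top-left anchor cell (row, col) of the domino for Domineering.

X's best at [.X/../.X/OO]: (1,1)

p1 X@[.X/../.X/OO]: (0,0)[XX/../.X/OO]+0 (1,0)[.X/X./.X/OO]+0 (1,1)[.X/.X/.X/OO]+1* (2,0)[.X/../XX/OO]+0
p2 O@[.X/.X/.X/OO] terminal -1; root [.X/../.X/OO] d8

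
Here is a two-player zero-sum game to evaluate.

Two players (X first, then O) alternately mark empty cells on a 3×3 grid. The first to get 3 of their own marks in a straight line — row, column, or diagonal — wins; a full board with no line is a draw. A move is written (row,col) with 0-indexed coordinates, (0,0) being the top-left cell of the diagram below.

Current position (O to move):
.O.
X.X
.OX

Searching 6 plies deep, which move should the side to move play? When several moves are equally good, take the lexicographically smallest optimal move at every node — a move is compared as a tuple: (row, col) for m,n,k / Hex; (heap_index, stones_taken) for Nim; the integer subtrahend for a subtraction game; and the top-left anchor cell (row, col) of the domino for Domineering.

p1 O@[.O./X.X/.OX]: (0,0)[OO./X.X/.OX]-1 (0,2)[.OO/X.X/.OX]-1 (1,1)[.O./XOX/.OX]+1* (2,0)[.O./X.X/OOX]-1
p2 X@[.O./XOX/.OX] terminal -1; root [.O./X.X/.OX] d6

O's best at [.O./X.X/.OX]: (1,1)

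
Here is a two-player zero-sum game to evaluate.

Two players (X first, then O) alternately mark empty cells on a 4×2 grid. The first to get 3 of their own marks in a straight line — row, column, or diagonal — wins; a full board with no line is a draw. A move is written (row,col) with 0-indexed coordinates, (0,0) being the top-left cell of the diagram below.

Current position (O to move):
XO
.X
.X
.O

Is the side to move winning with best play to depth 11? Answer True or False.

O winning at [XO/.X/.X/.O]: False

[XO/.X/.X/.O] O move#1: (1,0):+0/XO/OX/.X/.O*, (2,0):+0/XO/.X/OX/.O, (3,0):+0/XO/.X/.X/OO
[XO/OX/.X/.O] X move#2: (2,0):+0/XO/OX/XX/.O*, (3,0):+0/XO/OX/.X/XO
[XO/OX/XX/.O] O move#3: (3,0):+0/XO/OX/XX/OO*
[XO/OX/XX/OO] end (terminal +0, X#4); searched XO/.X/.X/.O to 11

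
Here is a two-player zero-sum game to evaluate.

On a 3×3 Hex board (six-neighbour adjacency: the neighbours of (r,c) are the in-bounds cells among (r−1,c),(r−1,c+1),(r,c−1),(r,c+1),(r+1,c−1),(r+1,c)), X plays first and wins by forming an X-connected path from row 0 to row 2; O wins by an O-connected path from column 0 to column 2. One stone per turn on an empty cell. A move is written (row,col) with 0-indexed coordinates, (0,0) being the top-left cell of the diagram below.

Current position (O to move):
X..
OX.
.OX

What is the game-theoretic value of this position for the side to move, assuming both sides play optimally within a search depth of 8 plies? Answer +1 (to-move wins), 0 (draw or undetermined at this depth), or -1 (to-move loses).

value(X../OX./.OX, O) = -1

p1 O@[X../OX./.OX]: (0,1)[XO./OX./.OX]-1* (0,2)[X.O/OX./.OX]-1 (1,2)[X../OXO/.OX]-1 (2,0)[X../OX./OOX]-1
p2 X@[XO./OX./.OX]: (0,2)[XOX/OX./.OX]+1* (1,2)[XO./OXX/.OX]-1 (2,0)[XO./OX./XOX]-1
p3 O@[XOX/OX./.OX]: (1,2)[XOX/OXO/.OX]-1* (2,0)[XOX/OX./OOX]-1
p4 X@[XOX/OXO/.OX]: (2,0)[XOX/OXO/XOX]+1*
p5 O@[XOX/OXO/XOX] terminal -1; root [X../OX./.OX] d8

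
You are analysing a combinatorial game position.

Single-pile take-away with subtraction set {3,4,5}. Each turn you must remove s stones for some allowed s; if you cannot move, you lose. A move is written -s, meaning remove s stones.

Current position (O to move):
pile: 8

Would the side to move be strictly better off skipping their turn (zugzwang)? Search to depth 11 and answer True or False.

zugzwang(8, O) = True

[8] O move#1: -3:-1/5*, -4:-1/4, -5:-1/3
[5] X move#2: -3:+1/2*, -4:+1/1, -5:+1/0
[2] end (terminal -1, O#3); searched 8 to 11
suppose O passes — search the same position with X to move:
pass> [8] X move#1: -3:-1/5*, -4:-1/4, -5:-1/3
pass> [5] O move#2: -3:+1/2*, -4:+1/1, -5:+1/0
pass> [2] end (terminal -1, X#3); searched 8 to 11
for O: play -1, pass +1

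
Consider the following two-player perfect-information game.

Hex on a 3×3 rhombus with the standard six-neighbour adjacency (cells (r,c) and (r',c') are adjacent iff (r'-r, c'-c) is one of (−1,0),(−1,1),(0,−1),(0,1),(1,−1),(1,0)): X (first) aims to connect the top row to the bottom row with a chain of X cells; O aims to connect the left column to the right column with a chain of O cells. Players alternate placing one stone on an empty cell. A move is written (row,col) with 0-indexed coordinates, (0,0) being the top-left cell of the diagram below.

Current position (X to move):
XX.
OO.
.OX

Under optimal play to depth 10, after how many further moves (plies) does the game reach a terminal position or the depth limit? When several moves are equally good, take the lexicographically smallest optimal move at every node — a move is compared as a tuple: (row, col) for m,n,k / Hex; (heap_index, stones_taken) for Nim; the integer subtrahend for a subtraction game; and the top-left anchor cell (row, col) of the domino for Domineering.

PV length from [XX./OO./.OX]: 2 plies

p1 X@[XX./OO./.OX]: (0,2)[XXX/OO./.OX]-1* (1,2)[XX./OOX/.OX]-1 (2,0)[XX./OO./XOX]-1
p2 O@[XXX/OO./.OX]: (1,2)[XXX/OOO/.OX]+1* (2,0)[XXX/OO./OOX]-1
p3 X@[XXX/OOO/.OX] terminal -1; root [XX./OO./.OX] d10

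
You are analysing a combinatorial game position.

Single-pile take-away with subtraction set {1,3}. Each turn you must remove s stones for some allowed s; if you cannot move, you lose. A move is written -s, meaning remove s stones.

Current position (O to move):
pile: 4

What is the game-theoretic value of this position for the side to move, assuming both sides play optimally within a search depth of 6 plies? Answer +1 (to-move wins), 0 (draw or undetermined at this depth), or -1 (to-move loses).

[4] O move#1: -1:-1/3*, -3:-1/1
[3] X move#2: -1:+1/2*, -3:+1/0
[2] O move#3: -1:-1/1*
[1] X move#4: -1:+1/0*
[0] end (terminal -1, O#5); searched 4 to 6

value(4, O) = -1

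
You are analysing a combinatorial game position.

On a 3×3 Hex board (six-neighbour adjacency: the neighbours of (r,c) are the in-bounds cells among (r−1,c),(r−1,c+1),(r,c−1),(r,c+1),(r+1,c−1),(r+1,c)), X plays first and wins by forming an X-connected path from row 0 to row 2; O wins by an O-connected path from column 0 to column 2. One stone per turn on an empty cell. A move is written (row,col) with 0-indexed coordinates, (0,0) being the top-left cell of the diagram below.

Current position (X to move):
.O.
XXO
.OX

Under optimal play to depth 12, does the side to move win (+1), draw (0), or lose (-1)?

value(.O./XXO/.OX, X) = +1

[.O./XXO/.OX] X move#1: (0,0):-1/XO./XXO/.OX, (0,2):-1/.OX/XXO/.OX, (2,0):+1/.O./XXO/XOX*
[.O./XXO/XOX] O move#2: (0,0):-1/OO./XXO/XOX*, (0,2):-1/.OO/XXO/XOX
[OO./XXO/XOX] X move#3: (0,2):+1/OOX/XXO/XOX*
[OOX/XXO/XOX] end (terminal -1, O#4); searched .O./XXO/.OX to 12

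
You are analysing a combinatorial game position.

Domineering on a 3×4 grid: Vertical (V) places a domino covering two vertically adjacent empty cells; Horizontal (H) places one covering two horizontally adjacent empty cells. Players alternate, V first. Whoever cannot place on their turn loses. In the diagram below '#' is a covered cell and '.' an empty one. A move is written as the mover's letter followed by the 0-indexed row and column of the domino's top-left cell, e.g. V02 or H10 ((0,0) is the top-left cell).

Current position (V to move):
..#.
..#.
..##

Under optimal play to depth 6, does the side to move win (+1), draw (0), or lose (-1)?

[..#./..#./..##] V move#1: V00:+1/#.#./#.#./..##*, V01:+1/.##./.##./..##, V03:-1/..##/..##/..##, V10:+1/..#./#.#./#.##, V11:+1/..#./.##./.###
[#.#./#.#./..##] H move#2: H20:-1/#.#./#.#./####*
[#.#./#.#./####] V move#3: V01:+1/###./###./####*, V03:+1/#.##/#.##/####
[###./###./####] end (terminal -1, H#4); searched ..#./..#./..## to 6

value(..#./..#./..##, V) = +1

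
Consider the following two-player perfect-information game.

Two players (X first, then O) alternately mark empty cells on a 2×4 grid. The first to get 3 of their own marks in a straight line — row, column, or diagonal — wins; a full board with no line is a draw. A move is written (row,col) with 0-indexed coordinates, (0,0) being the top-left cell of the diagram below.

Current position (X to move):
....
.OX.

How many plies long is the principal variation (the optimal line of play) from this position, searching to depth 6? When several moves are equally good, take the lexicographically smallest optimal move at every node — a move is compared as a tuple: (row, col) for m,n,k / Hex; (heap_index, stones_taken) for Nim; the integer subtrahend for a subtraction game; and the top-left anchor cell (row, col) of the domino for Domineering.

p1 X@[..../.OX.]: (0,0)[X.../.OX.]+0* (0,1)[.X../.OX.]+0 (0,2)[..X./.OX.]+0 (0,3)[...X/.OX.]+0 (1,0)[..../XOX.]+0 (1,3)[..../.OXX]+0
p2 O@[X.../.OX.]: (0,1)[XO../.OX.]+0* (0,2)[X.O./.OX.]+0 (0,3)[X..O/.OX.]+0 (1,0)[X.../OOX.]+0 (1,3)[X.../.OXO]+0
p3 X@[XO../.OX.]: (0,2)[XOX./.OX.]+0* (0,3)[XO.X/.OX.]+0 (1,0)[XO../XOX.]+0 (1,3)[XO../.OXX]+0
p4 O@[XOX./.OX.]: (0,3)[XOXO/.OX.]+0* (1,0)[XOX./OOX.]+0 (1,3)[XOX./.OXO]+0
p5 X@[XOXO/.OX.]: (1,0)[XOXO/XOX.]+0* (1,3)[XOXO/.OXX]+0
p6 O@[XOXO/XOX.]: (1,3)[XOXO/XOXO]+0*
p7 X@[XOXO/XOXO] terminal +0; root [..../.OX.] d6

PV length from [..../.OX.]: 6 plies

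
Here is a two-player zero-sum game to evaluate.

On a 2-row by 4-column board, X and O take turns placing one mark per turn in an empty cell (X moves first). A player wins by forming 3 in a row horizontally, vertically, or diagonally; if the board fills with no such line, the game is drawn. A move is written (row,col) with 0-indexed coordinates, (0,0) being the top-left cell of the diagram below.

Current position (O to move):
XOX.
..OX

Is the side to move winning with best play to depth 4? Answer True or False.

p1 O@[XOX./..OX]: (0,3)[XOXO/..OX]+0* (1,0)[XOX./O.OX]+0 (1,1)[XOX./.OOX]+0
p2 X@[XOXO/..OX]: (1,0)[XOXO/X.OX]+0* (1,1)[XOXO/.XOX]+0
p3 O@[XOXO/X.OX]: (1,1)[XOXO/XOOX]+0*
p4 X@[XOXO/XOOX] terminal +0; root [XOX./..OX] d4

O winning at [XOX./..OX]: False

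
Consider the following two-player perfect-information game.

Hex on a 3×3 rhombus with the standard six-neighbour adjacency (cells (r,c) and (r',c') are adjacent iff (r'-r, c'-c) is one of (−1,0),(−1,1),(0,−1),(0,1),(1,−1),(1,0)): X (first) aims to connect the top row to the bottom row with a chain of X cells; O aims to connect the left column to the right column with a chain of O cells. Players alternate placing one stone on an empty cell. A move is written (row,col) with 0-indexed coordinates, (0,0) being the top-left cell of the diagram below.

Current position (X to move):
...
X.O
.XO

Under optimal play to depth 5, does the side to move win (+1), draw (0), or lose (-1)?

value(.../X.O/.XO, X) = +1

[.../X.O/.XO] X move#1: (0,0):+1/X../X.O/.XO*, (0,1):+1/.X./X.O/.XO, (0,2):+1/..X/X.O/.XO, (1,1):+1/.../XXO/.XO, (2,0):+1/.../X.O/XXO
[X../X.O/.XO] O move#2: (0,1):-1/XO./X.O/.XO*, (0,2):-1/X.O/X.O/.XO, (1,1):-1/X../XOO/.XO, (2,0):-1/X../X.O/OXO
[XO./X.O/.XO] X move#3: (0,2):+1/XOX/X.O/.XO*, (1,1):+1/XO./XXO/.XO, (2,0):+1/XO./X.O/XXO
[XOX/X.O/.XO] O move#4: (1,1):-1/XOX/XOO/.XO*, (2,0):-1/XOX/X.O/OXO
[XOX/XOO/.XO] X move#5: (2,0):+1/XOX/XOO/XXO*
[XOX/XOO/XXO] end (terminal -1, O#6); searched .../X.O/.XO to 5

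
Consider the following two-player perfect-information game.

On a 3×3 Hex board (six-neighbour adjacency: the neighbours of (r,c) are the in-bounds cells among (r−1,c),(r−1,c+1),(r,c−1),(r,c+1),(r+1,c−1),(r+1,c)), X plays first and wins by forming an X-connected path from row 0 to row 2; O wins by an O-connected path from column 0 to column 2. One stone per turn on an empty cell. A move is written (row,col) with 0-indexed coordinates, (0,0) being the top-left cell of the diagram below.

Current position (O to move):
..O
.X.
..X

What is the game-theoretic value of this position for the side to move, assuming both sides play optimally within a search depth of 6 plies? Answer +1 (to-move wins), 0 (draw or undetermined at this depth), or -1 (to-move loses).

value(..O/.X./..X, O) = +1

ply 1, O at ..O/.X./..X | (0,0)=-1→O.O/.X./..X; (0,1)=+1→.OO/.X./..X*; (1,0)=-1→..O/OX./..X; (1,2)=-1→..O/.XO/..X; (2,0)=-1→..O/.X./O.X; (2,1)=-1→..O/.X./.OX
ply 2, X at .OO/.X./..X | (0,0)=-1→XOO/.X./..X*; (1,0)=-1→.OO/XX./..X; (1,2)=-1→.OO/.XX/..X; (2,0)=-1→.OO/.X./X.X; (2,1)=-1→.OO/.X./.XX
ply 3, O at XOO/.X./..X | (1,0)=+1→XOO/OX./..X*; (1,2)=-1→XOO/.XO/..X; (2,0)=-1→XOO/.X./O.X; (2,1)=-1→XOO/.X./.OX
ply 4: XOO/OX./..X is terminal -1 (X); from ..O/.X./..X depth 6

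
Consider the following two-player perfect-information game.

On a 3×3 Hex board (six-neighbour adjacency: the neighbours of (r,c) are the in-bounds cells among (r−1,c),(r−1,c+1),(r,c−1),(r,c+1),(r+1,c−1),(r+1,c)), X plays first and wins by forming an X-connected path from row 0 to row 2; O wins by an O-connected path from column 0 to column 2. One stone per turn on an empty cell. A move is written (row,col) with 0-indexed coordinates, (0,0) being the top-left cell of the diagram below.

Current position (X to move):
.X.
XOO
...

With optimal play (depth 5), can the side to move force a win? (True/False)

X winning at [.X./XOO/...]: True

ply 1, X at .X./XOO/... | (0,0)=-1→XX./XOO/...; (0,2)=-1→.XX/XOO/...; (2,0)=+1→.X./XOO/X..*; (2,1)=-1→.X./XOO/.X.; (2,2)=-1→.X./XOO/..X
ply 2: .X./XOO/X.. is terminal -1 (O); from .X./XOO/... depth 5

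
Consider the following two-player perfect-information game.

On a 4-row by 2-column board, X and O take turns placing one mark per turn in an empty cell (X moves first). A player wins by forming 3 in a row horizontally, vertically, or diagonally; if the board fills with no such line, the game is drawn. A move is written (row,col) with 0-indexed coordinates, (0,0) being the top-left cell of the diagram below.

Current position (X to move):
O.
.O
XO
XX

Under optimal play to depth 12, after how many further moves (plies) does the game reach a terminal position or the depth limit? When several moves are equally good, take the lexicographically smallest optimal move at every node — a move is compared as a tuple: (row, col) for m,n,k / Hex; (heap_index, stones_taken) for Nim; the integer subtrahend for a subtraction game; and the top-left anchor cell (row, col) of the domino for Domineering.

[O./.O/XO/XX] X move#1: (0,1):+0/OX/.O/XO/XX, (1,0):+1/O./XO/XO/XX*
[O./XO/XO/XX] end (terminal -1, O#2); searched O./.O/XO/XX to 12

PV length from [O./.O/XO/XX]: 1 ply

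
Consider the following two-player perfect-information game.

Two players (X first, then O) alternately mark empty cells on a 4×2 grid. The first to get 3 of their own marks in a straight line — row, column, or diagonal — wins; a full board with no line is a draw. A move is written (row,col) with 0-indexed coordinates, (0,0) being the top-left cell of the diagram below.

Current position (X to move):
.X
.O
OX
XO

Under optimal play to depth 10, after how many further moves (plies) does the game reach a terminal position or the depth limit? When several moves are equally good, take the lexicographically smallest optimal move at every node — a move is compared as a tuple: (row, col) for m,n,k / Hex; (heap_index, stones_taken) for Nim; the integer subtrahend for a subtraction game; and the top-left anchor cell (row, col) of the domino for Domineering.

PV length from [.X/.O/OX/XO]: 2 plies

ply 1, X at .X/.O/OX/XO | (0,0)=+0→XX/.O/OX/XO*; (1,0)=+0→.X/XO/OX/XO
ply 2, O at XX/.O/OX/XO | (1,0)=+0→XX/OO/OX/XO*
ply 3: XX/OO/OX/XO is terminal +0 (X); from .X/.O/OX/XO depth 10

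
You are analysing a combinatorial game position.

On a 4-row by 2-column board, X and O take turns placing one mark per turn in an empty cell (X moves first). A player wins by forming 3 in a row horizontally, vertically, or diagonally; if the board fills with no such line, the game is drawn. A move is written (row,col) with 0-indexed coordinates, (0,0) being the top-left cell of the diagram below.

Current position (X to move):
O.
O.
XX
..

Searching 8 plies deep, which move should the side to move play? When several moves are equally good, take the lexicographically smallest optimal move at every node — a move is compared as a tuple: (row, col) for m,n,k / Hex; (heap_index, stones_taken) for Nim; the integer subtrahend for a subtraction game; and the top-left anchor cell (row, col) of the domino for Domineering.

X's best at [O./O./XX/..]: (1,1)

ply 1, X at O./O./XX/.. | (0,1)=+0→OX/O./XX/..; (1,1)=+1→O./OX/XX/..*; (3,0)=+0→O./O./XX/X.; (3,1)=+0→O./O./XX/.X
ply 2, O at O./OX/XX/.. | (0,1)=-1→OO/OX/XX/..*; (3,0)=-1→O./OX/XX/O.; (3,1)=-1→O./OX/XX/.O
ply 3, X at OO/OX/XX/.. | (3,0)=+0→OO/OX/XX/X.; (3,1)=+1→OO/OX/XX/.X*
ply 4: OO/OX/XX/.X is terminal -1 (O); from O./O./XX/.. depth 8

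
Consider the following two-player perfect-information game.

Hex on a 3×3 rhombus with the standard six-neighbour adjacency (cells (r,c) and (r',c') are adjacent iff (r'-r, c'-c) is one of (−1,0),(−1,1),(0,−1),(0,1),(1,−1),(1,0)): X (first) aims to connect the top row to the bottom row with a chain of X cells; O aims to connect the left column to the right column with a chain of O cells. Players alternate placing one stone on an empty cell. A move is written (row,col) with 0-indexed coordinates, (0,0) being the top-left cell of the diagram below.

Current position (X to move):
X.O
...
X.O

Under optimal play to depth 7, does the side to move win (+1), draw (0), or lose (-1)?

ply 1, X at X.O/.../X.O | (0,1)=+1→XXO/.../X.O*; (1,0)=+1→X.O/X../X.O; (1,1)=+1→X.O/.X./X.O; (1,2)=-1→X.O/..X/X.O; (2,1)=-1→X.O/.../XXO
ply 2, O at XXO/.../X.O | (1,0)=-1→XXO/O../X.O*; (1,1)=-1→XXO/.O./X.O; (1,2)=-1→XXO/..O/X.O; (2,1)=-1→XXO/.../XOO
ply 3, X at XXO/O../X.O | (1,1)=+1→XXO/OX./X.O*; (1,2)=-1→XXO/O.X/X.O; (2,1)=-1→XXO/O../XXO
ply 4: XXO/OX./X.O is terminal -1 (O); from X.O/.../X.O depth 7

value(X.O/.../X.O, X) = +1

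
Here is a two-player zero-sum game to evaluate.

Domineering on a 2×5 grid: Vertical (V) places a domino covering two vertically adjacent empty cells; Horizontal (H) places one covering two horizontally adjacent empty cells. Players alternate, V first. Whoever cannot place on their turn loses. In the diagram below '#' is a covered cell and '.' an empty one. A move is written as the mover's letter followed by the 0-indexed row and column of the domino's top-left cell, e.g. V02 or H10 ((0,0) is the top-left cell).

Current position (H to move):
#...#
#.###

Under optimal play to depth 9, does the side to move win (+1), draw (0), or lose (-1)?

value(#...#/#.###, H) = +1

ply 1, H at #...#/#.### | H01=+1→###.#/#.###*; H02=-1→#.###/#.###
ply 2: ###.#/#.### is terminal -1 (V); from #...#/#.### depth 9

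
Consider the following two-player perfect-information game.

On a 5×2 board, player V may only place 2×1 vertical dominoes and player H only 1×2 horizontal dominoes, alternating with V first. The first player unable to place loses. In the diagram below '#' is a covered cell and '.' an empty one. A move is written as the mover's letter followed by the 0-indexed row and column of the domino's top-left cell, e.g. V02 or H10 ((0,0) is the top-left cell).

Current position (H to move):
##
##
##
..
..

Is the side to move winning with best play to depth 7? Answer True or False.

[##/##/##/../..] H move#1: H30:+1/##/##/##/##/..*, H40:+1/##/##/##/../##
[##/##/##/##/..] end (terminal -1, V#2); searched ##/##/##/../.. to 7

H winning at [##/##/##/../..]: True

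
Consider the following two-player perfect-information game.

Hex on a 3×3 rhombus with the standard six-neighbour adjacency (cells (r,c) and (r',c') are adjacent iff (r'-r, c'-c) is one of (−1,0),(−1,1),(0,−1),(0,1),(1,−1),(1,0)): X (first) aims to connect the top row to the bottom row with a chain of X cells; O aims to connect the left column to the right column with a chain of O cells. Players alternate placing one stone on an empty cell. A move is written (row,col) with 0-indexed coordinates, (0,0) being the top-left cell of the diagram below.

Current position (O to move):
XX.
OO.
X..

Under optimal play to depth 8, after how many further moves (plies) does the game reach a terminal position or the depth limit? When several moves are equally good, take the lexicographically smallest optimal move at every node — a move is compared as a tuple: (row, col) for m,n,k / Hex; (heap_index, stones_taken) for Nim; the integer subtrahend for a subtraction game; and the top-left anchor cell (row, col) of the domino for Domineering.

PV length from [XX./OO./X..]: 1 ply

p1 O@[XX./OO./X..]: (0,2)[XXO/OO./X..]+1* (1,2)[XX./OOO/X..]+1 (2,1)[XX./OO./XO.]+1 (2,2)[XX./OO./X.O]+1
p2 X@[XXO/OO./X..] terminal -1; root [XX./OO./X..] d8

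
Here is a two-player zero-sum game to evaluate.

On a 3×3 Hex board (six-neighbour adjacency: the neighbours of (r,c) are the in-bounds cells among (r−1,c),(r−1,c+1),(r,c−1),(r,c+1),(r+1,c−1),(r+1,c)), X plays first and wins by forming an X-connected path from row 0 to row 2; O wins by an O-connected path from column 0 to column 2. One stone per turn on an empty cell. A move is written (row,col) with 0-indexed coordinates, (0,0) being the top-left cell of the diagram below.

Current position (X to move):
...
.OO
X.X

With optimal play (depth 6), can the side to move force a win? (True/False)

X winning at [.../.OO/X.X]: True

p1 X@[.../.OO/X.X]: (0,0)[X../.OO/X.X]-1 (0,1)[.X./.OO/X.X]-1 (0,2)[..X/.OO/X.X]-1 (1,0)[.../XOO/X.X]+1* (2,1)[.../.OO/XXX]-1
p2 O@[.../XOO/X.X]: (0,0)[O../XOO/X.X]-1* (0,1)[.O./XOO/X.X]-1 (0,2)[..O/XOO/X.X]-1 (2,1)[.../XOO/XOX]-1
p3 X@[O../XOO/X.X]: (0,1)[OX./XOO/X.X]+1* (0,2)[O.X/XOO/X.X]-1 (2,1)[O../XOO/XXX]-1
p4 O@[OX./XOO/X.X] terminal -1; root [.../.OO/X.X] d6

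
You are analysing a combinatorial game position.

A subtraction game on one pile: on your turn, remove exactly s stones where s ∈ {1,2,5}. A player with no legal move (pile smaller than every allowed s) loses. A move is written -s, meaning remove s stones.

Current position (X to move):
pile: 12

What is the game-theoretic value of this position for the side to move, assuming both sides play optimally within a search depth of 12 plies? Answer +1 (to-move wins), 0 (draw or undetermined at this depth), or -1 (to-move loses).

value(12, X) = -1

p1 X@[12]: -1[11]-1* -2[10]-1 -5[7]-1
p2 O@[11]: -1[10]-1 -2[9]+1* -5[6]+1
p3 X@[9]: -1[8]-1* -2[7]-1 -5[4]-1
p4 O@[8]: -1[7]-1 -2[6]+1* -5[3]+1
p5 X@[6]: -1[5]-1* -2[4]-1 -5[1]-1
p6 O@[5]: -1[4]-1 -2[3]+1* -5[0]+1
p7 X@[3]: -1[2]-1* -2[1]-1
p8 O@[2]: -1[1]-1 -2[0]+1*
p9 X@[0] terminal -1; root [12] d12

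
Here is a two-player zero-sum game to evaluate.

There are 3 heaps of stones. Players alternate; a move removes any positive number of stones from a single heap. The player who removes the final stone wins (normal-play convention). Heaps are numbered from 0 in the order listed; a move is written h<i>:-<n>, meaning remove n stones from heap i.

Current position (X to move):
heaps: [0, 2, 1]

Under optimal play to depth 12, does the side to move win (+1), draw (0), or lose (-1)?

value((0,2,1), X) = +1

p1 X@[(0,2,1)]: h1:-1[(0,1,1)]+1* h1:-2[(0,0,1)]-1 h2:-1[(0,2,0)]-1
p2 O@[(0,1,1)]: h1:-1[(0,0,1)]-1* h2:-1[(0,1,0)]-1
p3 X@[(0,0,1)]: h2:-1[(0,0,0)]+1*
p4 O@[(0,0,0)] terminal -1; root [(0,2,1)] d12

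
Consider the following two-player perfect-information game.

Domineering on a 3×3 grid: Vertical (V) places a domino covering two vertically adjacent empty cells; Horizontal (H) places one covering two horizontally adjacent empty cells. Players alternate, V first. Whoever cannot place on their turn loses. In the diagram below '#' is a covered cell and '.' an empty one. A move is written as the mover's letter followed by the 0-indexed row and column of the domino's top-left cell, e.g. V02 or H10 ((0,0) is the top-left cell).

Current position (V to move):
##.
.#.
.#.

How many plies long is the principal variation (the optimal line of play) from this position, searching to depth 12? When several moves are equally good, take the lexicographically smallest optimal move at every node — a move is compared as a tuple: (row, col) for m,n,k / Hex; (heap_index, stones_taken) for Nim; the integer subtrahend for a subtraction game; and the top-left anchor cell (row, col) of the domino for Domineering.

PV length from [##./.#./.#.]: 1 ply

ply 1, V at ##./.#./.#. | V02=+1→###/.##/.#.*; V10=+1→##./##./##.; V12=+1→##./.##/.##
ply 2: ###/.##/.#. is terminal -1 (H); from ##./.#./.#. depth 12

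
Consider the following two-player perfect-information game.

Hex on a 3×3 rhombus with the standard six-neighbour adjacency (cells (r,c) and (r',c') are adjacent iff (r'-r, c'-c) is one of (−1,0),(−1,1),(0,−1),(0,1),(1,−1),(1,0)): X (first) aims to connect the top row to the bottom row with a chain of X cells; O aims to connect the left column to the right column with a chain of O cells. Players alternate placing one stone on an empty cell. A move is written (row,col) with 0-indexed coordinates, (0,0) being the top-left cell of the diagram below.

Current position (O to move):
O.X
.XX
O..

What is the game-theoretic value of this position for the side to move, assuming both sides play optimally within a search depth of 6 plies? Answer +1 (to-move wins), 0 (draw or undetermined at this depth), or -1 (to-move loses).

[O.X/.XX/O..] O move#1: (0,1):-1/OOX/.XX/O..*, (1,0):-1/O.X/OXX/O.., (2,1):-1/O.X/.XX/OO., (2,2):-1/O.X/.XX/O.O
[OOX/.XX/O..] X move#2: (1,0):+1/OOX/XXX/O..*, (2,1):+1/OOX/.XX/OX., (2,2):+1/OOX/.XX/O.X
[OOX/XXX/O..] O move#3: (2,1):-1/OOX/XXX/OO.*, (2,2):-1/OOX/XXX/O.O
[OOX/XXX/OO.] X move#4: (2,2):+1/OOX/XXX/OOX*
[OOX/XXX/OOX] end (terminal -1, O#5); searched O.X/.XX/O.. to 6

value(O.X/.XX/O.., O) = -1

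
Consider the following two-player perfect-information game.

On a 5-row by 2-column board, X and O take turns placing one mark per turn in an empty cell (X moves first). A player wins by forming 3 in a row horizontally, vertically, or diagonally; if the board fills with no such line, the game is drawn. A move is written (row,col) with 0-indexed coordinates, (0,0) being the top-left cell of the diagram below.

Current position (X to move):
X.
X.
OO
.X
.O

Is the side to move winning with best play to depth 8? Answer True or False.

X winning at [X./X./OO/.X/.O]: False

ply 1, X at X./X./OO/.X/.O | (0,1)=+0→XX/X./OO/.X/.O*; (1,1)=+0→X./XX/OO/.X/.O; (3,0)=+0→X./X./OO/XX/.O; (4,0)=+0→X./X./OO/.X/XO
ply 2, O at XX/X./OO/.X/.O | (1,1)=+0→XX/XO/OO/.X/.O*; (3,0)=+0→XX/X./OO/OX/.O; (4,0)=+0→XX/X./OO/.X/OO
ply 3, X at XX/XO/OO/.X/.O | (3,0)=+0→XX/XO/OO/XX/.O*; (4,0)=+0→XX/XO/OO/.X/XO
ply 4, O at XX/XO/OO/XX/.O | (4,0)=+0→XX/XO/OO/XX/OO*
ply 5: XX/XO/OO/XX/OO is terminal +0 (X); from X./X./OO/.X/.O depth 8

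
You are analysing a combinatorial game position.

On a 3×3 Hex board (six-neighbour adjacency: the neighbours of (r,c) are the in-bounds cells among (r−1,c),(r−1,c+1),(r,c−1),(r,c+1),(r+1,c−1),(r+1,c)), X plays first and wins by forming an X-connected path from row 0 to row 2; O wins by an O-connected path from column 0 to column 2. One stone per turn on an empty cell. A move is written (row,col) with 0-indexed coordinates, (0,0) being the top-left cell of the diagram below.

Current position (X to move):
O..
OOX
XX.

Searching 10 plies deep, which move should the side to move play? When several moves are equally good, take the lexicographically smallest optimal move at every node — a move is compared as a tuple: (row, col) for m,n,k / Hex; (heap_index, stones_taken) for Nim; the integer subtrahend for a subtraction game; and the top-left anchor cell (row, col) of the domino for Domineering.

[O../OOX/XX.] X move#1: (0,1):-1/OX./OOX/XX., (0,2):+1/O.X/OOX/XX.*, (2,2):-1/O../OOX/XXX
[O.X/OOX/XX.] end (terminal -1, O#2); searched O../OOX/XX. to 10

X's best at [O../OOX/XX.]: (0,2)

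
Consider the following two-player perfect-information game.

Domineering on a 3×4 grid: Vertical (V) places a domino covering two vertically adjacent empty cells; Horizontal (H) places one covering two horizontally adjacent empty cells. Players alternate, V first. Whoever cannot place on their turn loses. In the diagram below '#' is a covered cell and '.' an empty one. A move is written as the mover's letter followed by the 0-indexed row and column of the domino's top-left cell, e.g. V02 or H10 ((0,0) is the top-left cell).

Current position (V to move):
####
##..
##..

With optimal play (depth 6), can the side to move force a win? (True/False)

V winning at [####/##../##..]: True

[####/##../##..] V move#1: V12:+1/####/###./###.*, V13:+1/####/##.#/##.#
[####/###./###.] end (terminal -1, H#2); searched ####/##../##.. to 6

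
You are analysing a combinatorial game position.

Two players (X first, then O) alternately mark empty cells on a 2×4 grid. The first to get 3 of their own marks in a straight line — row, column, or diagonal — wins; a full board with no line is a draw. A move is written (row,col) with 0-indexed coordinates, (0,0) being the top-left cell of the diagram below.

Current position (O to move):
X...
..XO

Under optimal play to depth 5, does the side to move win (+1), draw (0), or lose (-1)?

value(X.../..XO, O) = 0

p1 O@[X.../..XO]: (0,1)[XO../..XO]+0* (0,2)[X.O./..XO]+0 (0,3)[X..O/..XO]+0 (1,0)[X.../O.XO]+0 (1,1)[X.../.OXO]+0
p2 X@[XO../..XO]: (0,2)[XOX./..XO]+0* (0,3)[XO.X/..XO]+0 (1,0)[XO../X.XO]+0 (1,1)[XO../.XXO]+0
p3 O@[XOX./..XO]: (0,3)[XOXO/..XO]+0* (1,0)[XOX./O.XO]+0 (1,1)[XOX./.OXO]+0
p4 X@[XOXO/..XO]: (1,0)[XOXO/X.XO]+0* (1,1)[XOXO/.XXO]+0
p5 O@[XOXO/X.XO]: (1,1)[XOXO/XOXO]+0*
p6 X@[XOXO/XOXO] terminal +0; root [X.../..XO] d5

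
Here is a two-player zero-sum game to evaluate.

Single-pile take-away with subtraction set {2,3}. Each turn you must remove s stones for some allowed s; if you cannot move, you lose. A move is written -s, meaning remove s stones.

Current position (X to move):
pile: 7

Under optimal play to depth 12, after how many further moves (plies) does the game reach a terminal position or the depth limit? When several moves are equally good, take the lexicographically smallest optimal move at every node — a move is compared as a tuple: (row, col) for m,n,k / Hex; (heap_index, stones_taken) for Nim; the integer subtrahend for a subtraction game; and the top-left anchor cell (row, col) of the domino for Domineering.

[7] X move#1: -2:+1/5*, -3:-1/4
[5] O move#2: -2:-1/3*, -3:-1/2
[3] X move#3: -2:+1/1*, -3:+1/0
[1] end (terminal -1, O#4); searched 7 to 12

PV length from [7]: 3 plies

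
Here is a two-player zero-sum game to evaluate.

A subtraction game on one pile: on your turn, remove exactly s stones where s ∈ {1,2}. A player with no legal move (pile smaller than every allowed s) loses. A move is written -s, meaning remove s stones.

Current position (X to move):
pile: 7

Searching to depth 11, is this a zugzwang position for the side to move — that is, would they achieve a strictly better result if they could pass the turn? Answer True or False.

p1 X@[7]: -1[6]+1* -2[5]-1
p2 O@[6]: -1[5]-1* -2[4]-1
p3 X@[5]: -1[4]-1 -2[3]+1*
p4 O@[3]: -1[2]-1* -2[1]-1
p5 X@[2]: -1[1]-1 -2[0]+1*
p6 O@[0] terminal -1; root [7] d11
suppose X passes — search the same position with O to move:
pass> p1 O@[7]: -1[6]+1* -2[5]-1
pass> p2 X@[6]: -1[5]-1* -2[4]-1
pass> p3 O@[5]: -1[4]-1 -2[3]+1*
pass> p4 X@[3]: -1[2]-1* -2[1]-1
pass> p5 O@[2]: -1[1]-1 -2[0]+1*
pass> p6 X@[0] terminal -1; root [7] d11
for X: play +1, pass -1

zugzwang(7, X) = False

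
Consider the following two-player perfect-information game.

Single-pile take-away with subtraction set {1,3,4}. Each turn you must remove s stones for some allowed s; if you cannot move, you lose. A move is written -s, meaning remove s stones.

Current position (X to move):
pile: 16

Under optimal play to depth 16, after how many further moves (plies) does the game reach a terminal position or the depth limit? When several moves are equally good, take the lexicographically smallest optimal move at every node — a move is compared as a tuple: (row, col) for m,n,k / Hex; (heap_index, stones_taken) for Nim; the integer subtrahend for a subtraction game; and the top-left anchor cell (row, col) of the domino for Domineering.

PV length from [16]: 10 plies

p1 X@[16]: -1[15]-1* -3[13]-1 -4[12]-1
p2 O@[15]: -1[14]+1* -3[12]-1 -4[11]-1
p3 X@[14]: -1[13]-1* -3[11]-1 -4[10]-1
p4 O@[13]: -1[12]-1 -3[10]-1 -4[9]+1*
p5 X@[9]: -1[8]-1* -3[6]-1 -4[5]-1
p6 O@[8]: -1[7]+1* -3[5]-1 -4[4]-1
p7 X@[7]: -1[6]-1* -3[4]-1 -4[3]-1
p8 O@[6]: -1[5]-1 -3[3]-1 -4[2]+1*
p9 X@[2]: -1[1]-1*
p10 O@[1]: -1[0]+1*
p11 X@[0] terminal -1; root [16] d16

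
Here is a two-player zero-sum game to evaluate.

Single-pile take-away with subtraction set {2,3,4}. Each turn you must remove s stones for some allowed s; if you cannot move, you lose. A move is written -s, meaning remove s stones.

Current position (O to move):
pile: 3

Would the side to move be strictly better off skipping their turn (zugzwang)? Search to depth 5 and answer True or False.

[3] O move#1: -2:+1/1*, -3:+1/0
[1] end (terminal -1, X#2); searched 3 to 5
pass branch (X moves first from the same position):
  | [3] X move#1: -2:+1/1*, -3:+1/0
  | [1] end (terminal -1, O#2); searched 3 to 5
O moving scores +1; O passing scores -1

zugzwang(3, O) = False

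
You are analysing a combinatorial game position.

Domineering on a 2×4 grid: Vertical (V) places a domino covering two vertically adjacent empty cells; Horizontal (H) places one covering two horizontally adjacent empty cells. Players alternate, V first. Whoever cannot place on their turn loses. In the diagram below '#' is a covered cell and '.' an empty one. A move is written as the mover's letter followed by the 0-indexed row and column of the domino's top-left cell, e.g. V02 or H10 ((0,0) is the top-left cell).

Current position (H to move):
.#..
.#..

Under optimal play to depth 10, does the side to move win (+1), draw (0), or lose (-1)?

value(.#../.#.., H) = +1

[.#../.#..] H move#1: H02:+1/.###/.#..*, H12:+1/.#../.###
[.###/.#..] V move#2: V00:-1/####/##..*
[####/##..] H move#3: H12:+1/####/####*
[####/####] end (terminal -1, V#4); searched .#../.#.. to 10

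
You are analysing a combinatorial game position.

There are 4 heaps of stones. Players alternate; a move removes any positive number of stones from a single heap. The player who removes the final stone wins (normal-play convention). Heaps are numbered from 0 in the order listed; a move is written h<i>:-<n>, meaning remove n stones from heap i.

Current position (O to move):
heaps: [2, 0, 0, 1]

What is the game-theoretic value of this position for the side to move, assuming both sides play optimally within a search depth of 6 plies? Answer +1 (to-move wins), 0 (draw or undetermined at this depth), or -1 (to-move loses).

p1 O@[(2,0,0,1)]: h0:-1[(1,0,0,1)]+1* h0:-2[(0,0,0,1)]-1 h3:-1[(2,0,0,0)]-1
p2 X@[(1,0,0,1)]: h0:-1[(0,0,0,1)]-1* h3:-1[(1,0,0,0)]-1
p3 O@[(0,0,0,1)]: h3:-1[(0,0,0,0)]+1*
p4 X@[(0,0,0,0)] terminal -1; root [(2,0,0,1)] d6

value((2,0,0,1), O) = +1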